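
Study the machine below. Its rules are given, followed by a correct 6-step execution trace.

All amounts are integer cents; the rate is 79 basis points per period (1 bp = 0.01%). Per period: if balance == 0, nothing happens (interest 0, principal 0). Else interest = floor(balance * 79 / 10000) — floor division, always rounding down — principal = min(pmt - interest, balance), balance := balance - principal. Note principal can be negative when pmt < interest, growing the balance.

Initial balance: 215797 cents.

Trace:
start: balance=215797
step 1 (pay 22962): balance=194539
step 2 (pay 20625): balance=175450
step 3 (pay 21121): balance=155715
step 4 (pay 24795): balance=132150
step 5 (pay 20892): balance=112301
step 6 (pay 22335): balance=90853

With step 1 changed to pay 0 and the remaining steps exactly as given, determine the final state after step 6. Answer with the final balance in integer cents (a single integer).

(re-executing from step 1 with the substitution; state before step 1: balance=215797)
step 1 (pay 0): balance=217501
step 2 (pay 20625): balance=198594
step 3 (pay 21121): balance=179041
step 4 (pay 24795): balance=155660
step 5 (pay 20892): balance=135997
step 6 (pay 22335): balance=114736

114736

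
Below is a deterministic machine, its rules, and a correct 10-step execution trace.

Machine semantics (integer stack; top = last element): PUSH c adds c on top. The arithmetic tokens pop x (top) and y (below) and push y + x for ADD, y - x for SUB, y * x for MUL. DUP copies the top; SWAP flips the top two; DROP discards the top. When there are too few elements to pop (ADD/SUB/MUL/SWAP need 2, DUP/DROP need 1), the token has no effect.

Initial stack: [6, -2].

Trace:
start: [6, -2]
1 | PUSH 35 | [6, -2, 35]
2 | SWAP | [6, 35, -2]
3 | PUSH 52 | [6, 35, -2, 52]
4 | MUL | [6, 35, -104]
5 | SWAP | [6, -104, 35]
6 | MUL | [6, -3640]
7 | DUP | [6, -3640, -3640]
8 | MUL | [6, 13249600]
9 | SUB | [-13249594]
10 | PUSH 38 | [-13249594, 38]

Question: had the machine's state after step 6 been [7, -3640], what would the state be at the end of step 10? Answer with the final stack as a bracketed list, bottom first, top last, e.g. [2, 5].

state after step 6 := [7, -3640]
7 | DUP | [7, -3640, -3640]
8 | MUL | [7, 13249600]
9 | SUB | [-13249593]
10 | PUSH 38 | [-13249593, 38]

[-13249593, 38]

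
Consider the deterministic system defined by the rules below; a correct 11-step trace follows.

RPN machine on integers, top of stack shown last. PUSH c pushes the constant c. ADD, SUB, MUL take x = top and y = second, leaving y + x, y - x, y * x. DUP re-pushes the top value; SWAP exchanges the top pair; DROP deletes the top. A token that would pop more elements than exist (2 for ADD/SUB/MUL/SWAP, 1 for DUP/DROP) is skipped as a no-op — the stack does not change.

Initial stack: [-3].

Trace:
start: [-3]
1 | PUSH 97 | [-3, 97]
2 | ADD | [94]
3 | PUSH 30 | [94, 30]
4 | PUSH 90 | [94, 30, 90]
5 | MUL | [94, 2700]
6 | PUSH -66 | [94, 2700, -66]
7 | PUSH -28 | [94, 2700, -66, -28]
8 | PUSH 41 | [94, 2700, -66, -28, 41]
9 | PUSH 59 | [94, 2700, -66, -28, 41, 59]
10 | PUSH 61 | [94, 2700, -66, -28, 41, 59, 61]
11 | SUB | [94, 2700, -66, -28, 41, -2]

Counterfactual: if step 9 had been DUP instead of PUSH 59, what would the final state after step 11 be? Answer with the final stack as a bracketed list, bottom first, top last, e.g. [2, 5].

(re-executing from step 9 with the substitution; state before step 9: [94, 2700, -66, -28, 41])
9 | DUP | [94, 2700, -66, -28, 41, 41]
10 | PUSH 61 | [94, 2700, -66, -28, 41, 41, 61]
11 | SUB | [94, 2700, -66, -28, 41, -20]

[94, 2700, -66, -28, 41, -20]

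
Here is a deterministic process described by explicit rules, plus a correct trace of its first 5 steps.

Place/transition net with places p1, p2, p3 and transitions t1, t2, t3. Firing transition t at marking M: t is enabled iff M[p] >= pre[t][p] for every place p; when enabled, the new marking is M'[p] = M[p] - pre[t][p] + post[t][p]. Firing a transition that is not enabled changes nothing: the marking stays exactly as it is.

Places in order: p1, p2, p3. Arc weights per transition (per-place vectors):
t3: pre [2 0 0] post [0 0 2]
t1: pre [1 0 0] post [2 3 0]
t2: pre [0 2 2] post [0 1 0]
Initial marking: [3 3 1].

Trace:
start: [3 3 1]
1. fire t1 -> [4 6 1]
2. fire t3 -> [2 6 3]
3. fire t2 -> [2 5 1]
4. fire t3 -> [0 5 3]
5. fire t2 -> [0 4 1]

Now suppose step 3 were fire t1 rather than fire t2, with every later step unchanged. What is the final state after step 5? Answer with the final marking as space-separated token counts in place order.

(re-executing from step 3 with the substitution; state before step 3: [2 6 3])
3. fire t1 -> [3 9 3]
4. fire t3 -> [1 9 5]
5. fire t2 -> [1 8 3]

1 8 3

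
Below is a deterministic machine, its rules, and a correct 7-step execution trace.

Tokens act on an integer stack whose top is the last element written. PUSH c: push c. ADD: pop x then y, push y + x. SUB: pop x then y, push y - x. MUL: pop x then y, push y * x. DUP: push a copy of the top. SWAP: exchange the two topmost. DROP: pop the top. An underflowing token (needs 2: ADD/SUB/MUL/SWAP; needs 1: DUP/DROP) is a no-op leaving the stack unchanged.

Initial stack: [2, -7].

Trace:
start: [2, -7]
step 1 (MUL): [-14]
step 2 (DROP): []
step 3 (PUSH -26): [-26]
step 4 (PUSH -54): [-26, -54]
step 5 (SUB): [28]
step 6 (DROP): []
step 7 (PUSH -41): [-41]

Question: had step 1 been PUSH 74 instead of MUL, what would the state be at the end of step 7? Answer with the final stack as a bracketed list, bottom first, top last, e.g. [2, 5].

(re-executing from step 1 with the substitution; state before step 1: [2, -7])
step 1 (PUSH 74): [2, -7, 74]
step 2 (DROP): [2, -7]
step 3 (PUSH -26): [2, -7, -26]
step 4 (PUSH -54): [2, -7, -26, -54]
step 5 (SUB): [2, -7, 28]
step 6 (DROP): [2, -7]
step 7 (PUSH -41): [2, -7, -41]

[2, -7, -41]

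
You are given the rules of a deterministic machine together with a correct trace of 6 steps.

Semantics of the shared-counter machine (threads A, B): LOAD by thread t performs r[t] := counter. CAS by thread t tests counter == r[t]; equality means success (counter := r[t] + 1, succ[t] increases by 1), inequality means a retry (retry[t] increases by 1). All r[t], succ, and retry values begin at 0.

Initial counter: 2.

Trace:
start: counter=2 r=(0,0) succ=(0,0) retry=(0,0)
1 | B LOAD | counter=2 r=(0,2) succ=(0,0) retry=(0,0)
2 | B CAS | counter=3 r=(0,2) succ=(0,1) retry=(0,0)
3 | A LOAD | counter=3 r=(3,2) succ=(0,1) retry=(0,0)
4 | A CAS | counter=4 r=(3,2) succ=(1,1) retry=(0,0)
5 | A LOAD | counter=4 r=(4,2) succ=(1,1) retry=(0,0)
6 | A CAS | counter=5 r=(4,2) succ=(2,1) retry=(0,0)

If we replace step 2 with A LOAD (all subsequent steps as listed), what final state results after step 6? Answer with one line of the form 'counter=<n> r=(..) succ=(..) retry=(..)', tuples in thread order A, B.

(re-executing from step 2 with the substitution; state before step 2: counter=2 r=(0,2) succ=(0,0) retry=(0,0))
2 | A LOAD | counter=2 r=(2,2) succ=(0,0) retry=(0,0)
3 | A LOAD | counter=2 r=(2,2) succ=(0,0) retry=(0,0)
4 | A CAS | counter=3 r=(2,2) succ=(1,0) retry=(0,0)
5 | A LOAD | counter=3 r=(3,2) succ=(1,0) retry=(0,0)
6 | A CAS | counter=4 r=(3,2) succ=(2,0) retry=(0,0)

counter=4 r=(3,2) succ=(2,0) retry=(0,0)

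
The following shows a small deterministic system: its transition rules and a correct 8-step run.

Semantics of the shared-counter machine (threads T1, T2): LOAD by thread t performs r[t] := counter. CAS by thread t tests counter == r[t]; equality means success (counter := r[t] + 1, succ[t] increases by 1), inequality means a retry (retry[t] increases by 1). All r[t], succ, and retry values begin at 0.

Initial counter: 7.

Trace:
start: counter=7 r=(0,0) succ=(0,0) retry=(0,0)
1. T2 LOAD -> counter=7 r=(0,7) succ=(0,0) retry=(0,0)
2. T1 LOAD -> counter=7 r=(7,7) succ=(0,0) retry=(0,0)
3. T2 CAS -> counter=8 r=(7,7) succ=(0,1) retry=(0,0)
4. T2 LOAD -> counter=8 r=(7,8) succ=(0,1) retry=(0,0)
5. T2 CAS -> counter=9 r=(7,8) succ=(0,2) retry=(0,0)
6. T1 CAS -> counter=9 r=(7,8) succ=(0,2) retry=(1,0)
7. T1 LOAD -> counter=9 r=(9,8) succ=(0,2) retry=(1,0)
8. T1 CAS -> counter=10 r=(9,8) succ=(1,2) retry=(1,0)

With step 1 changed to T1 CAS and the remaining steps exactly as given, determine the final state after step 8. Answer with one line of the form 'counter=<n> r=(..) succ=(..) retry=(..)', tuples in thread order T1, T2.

counter=9 r=(8,7) succ=(1,1) retry=(2,1)

(re-executing from step 1 with the substitution; state before step 1: counter=7 r=(0,0) succ=(0,0) retry=(0,0))
1. T1 CAS -> counter=7 r=(0,0) succ=(0,0) retry=(1,0)
2. T1 LOAD -> counter=7 r=(7,0) succ=(0,0) retry=(1,0)
3. T2 CAS -> counter=7 r=(7,0) succ=(0,0) retry=(1,1)
4. T2 LOAD -> counter=7 r=(7,7) succ=(0,0) retry=(1,1)
5. T2 CAS -> counter=8 r=(7,7) succ=(0,1) retry=(1,1)
6. T1 CAS -> counter=8 r=(7,7) succ=(0,1) retry=(2,1)
7. T1 LOAD -> counter=8 r=(8,7) succ=(0,1) retry=(2,1)
8. T1 CAS -> counter=9 r=(8,7) succ=(1,1) retry=(2,1)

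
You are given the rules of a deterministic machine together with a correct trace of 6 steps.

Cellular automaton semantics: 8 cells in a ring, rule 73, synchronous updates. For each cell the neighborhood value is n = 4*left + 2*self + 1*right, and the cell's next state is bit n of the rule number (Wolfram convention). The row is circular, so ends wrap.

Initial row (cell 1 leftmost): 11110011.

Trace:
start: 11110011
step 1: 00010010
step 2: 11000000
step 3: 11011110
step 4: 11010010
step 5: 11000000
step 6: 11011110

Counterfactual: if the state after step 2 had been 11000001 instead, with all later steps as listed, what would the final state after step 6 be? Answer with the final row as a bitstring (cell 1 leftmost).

01011101

state after step 2 := 11000001
step 3: 01011101
step 4: 00010100
step 5: 11000001
step 6: 01011101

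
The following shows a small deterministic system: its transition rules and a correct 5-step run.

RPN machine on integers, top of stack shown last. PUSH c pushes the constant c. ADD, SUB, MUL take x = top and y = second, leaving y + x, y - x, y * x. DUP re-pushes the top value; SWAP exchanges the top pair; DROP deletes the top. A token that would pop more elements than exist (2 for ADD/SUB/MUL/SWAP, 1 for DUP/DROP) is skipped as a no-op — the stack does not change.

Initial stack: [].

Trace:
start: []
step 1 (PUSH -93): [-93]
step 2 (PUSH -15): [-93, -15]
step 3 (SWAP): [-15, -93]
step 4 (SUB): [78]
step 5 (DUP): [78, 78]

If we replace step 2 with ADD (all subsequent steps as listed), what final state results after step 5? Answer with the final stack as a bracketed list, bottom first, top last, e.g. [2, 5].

[-93, -93]

(re-executing from step 2 with the substitution; state before step 2: [-93])
step 2 (ADD): [-93]
step 3 (SWAP): [-93]
step 4 (SUB): [-93]
step 5 (DUP): [-93, -93]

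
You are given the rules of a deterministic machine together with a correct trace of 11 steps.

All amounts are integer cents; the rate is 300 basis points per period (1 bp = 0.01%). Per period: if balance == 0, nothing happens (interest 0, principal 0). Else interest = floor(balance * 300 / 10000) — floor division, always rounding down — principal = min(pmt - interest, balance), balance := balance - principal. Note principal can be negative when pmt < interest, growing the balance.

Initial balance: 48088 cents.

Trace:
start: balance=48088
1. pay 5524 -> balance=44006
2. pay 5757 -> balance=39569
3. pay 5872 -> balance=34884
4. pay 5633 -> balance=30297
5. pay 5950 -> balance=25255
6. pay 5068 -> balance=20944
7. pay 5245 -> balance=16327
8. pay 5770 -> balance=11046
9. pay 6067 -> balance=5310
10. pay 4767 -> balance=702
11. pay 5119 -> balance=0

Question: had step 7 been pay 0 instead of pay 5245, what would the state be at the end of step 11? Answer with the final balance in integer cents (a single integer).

1508

(re-executing from step 7 with the substitution; state before step 7: balance=20944)
7. pay 0 -> balance=21572
8. pay 5770 -> balance=16449
9. pay 6067 -> balance=10875
10. pay 4767 -> balance=6434
11. pay 5119 -> balance=1508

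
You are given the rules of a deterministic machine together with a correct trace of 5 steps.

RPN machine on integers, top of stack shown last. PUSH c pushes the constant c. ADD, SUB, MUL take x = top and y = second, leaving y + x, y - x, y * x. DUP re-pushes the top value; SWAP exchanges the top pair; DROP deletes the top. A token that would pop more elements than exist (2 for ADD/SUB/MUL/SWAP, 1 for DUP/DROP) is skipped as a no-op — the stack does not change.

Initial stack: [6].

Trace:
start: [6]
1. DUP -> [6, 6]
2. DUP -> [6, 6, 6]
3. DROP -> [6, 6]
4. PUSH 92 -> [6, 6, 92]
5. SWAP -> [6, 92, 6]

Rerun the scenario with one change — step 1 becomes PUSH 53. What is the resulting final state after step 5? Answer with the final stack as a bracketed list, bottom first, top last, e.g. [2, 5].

[6, 92, 53]

(re-executing from step 1 with the substitution; state before step 1: [6])
1. PUSH 53 -> [6, 53]
2. DUP -> [6, 53, 53]
3. DROP -> [6, 53]
4. PUSH 92 -> [6, 53, 92]
5. SWAP -> [6, 92, 53]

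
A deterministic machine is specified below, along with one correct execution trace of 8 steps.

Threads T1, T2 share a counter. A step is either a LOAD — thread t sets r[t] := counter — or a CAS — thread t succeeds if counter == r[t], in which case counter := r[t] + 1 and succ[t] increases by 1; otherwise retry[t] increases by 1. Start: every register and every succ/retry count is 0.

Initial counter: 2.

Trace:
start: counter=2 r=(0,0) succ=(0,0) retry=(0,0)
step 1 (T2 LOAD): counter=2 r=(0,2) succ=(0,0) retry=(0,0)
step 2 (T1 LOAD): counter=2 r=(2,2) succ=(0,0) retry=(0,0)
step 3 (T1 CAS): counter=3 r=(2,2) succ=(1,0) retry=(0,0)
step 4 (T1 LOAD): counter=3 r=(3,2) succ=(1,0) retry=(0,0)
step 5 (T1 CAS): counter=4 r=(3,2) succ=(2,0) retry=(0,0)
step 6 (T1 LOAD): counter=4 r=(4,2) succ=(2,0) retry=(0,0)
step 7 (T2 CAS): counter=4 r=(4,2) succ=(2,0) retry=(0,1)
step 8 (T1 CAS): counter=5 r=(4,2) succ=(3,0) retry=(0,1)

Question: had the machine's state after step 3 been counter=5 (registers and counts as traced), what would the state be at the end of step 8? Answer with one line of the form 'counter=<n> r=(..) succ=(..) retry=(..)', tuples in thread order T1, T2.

counter=7 r=(6,2) succ=(3,0) retry=(0,1)

state after step 3 := counter=5 r=(2,2) succ=(1,0) retry=(0,0)
step 4 (T1 LOAD): counter=5 r=(5,2) succ=(1,0) retry=(0,0)
step 5 (T1 CAS): counter=6 r=(5,2) succ=(2,0) retry=(0,0)
step 6 (T1 LOAD): counter=6 r=(6,2) succ=(2,0) retry=(0,0)
step 7 (T2 CAS): counter=6 r=(6,2) succ=(2,0) retry=(0,1)
step 8 (T1 CAS): counter=7 r=(6,2) succ=(3,0) retry=(0,1)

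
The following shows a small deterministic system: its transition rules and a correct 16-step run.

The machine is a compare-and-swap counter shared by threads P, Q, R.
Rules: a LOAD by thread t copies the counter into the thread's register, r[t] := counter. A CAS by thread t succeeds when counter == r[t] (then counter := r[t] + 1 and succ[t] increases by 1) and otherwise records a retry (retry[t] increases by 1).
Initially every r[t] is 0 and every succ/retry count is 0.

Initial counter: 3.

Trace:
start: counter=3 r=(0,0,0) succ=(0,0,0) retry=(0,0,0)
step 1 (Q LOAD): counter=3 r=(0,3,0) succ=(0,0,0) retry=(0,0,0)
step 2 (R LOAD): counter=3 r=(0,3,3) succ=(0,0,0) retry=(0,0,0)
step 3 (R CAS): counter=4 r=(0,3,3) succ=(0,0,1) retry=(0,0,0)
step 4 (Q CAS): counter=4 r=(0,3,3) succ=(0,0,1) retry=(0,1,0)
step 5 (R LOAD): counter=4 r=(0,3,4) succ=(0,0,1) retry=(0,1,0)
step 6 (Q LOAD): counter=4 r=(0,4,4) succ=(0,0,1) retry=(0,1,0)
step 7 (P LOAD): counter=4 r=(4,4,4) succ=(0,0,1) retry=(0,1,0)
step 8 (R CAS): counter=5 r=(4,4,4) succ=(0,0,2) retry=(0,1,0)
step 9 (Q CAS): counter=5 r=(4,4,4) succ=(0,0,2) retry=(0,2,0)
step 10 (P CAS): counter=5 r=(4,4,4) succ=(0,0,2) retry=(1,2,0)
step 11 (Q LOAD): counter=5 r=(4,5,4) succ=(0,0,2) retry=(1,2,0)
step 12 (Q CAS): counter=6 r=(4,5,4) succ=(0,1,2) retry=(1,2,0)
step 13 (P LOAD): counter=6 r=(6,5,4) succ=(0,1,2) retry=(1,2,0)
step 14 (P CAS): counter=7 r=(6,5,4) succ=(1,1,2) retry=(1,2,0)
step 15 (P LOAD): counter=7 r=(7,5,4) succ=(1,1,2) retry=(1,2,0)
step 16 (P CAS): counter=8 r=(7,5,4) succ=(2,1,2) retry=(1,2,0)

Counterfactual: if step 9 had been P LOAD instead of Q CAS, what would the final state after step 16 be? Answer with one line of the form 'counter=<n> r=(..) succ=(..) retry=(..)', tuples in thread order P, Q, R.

counter=9 r=(8,6,4) succ=(3,1,2) retry=(0,1,0)

(re-executing from step 9 with the substitution; state before step 9: counter=5 r=(4,4,4) succ=(0,0,2) retry=(0,1,0))
step 9 (P LOAD): counter=5 r=(5,4,4) succ=(0,0,2) retry=(0,1,0)
step 10 (P CAS): counter=6 r=(5,4,4) succ=(1,0,2) retry=(0,1,0)
step 11 (Q LOAD): counter=6 r=(5,6,4) succ=(1,0,2) retry=(0,1,0)
step 12 (Q CAS): counter=7 r=(5,6,4) succ=(1,1,2) retry=(0,1,0)
step 13 (P LOAD): counter=7 r=(7,6,4) succ=(1,1,2) retry=(0,1,0)
step 14 (P CAS): counter=8 r=(7,6,4) succ=(2,1,2) retry=(0,1,0)
step 15 (P LOAD): counter=8 r=(8,6,4) succ=(2,1,2) retry=(0,1,0)
step 16 (P CAS): counter=9 r=(8,6,4) succ=(3,1,2) retry=(0,1,0)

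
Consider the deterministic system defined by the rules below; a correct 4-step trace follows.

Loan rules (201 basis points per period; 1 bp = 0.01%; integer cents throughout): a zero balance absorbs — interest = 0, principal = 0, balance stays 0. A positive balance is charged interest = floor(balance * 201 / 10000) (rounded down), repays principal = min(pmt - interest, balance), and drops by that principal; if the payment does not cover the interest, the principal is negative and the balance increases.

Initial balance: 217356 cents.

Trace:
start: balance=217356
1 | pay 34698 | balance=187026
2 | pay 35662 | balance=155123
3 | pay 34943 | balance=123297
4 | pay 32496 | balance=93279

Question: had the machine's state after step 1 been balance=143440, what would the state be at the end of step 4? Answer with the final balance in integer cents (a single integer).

state after step 1 := balance=143440
2 | pay 35662 | balance=110661
3 | pay 34943 | balance=77942
4 | pay 32496 | balance=47012

47012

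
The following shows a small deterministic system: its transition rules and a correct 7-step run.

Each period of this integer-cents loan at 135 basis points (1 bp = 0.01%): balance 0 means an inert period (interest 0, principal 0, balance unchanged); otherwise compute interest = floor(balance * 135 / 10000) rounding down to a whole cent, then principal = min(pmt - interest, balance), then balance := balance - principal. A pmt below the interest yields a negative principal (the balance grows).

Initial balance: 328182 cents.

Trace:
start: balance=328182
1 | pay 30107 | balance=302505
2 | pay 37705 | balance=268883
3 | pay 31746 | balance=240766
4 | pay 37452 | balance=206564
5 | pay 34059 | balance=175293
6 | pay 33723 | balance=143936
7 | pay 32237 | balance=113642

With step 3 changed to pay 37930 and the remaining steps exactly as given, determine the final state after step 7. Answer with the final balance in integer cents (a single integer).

(re-executing from step 3 with the substitution; state before step 3: balance=268883)
3 | pay 37930 | balance=234582
4 | pay 37452 | balance=200296
5 | pay 34059 | balance=168940
6 | pay 33723 | balance=137497
7 | pay 32237 | balance=107116

107116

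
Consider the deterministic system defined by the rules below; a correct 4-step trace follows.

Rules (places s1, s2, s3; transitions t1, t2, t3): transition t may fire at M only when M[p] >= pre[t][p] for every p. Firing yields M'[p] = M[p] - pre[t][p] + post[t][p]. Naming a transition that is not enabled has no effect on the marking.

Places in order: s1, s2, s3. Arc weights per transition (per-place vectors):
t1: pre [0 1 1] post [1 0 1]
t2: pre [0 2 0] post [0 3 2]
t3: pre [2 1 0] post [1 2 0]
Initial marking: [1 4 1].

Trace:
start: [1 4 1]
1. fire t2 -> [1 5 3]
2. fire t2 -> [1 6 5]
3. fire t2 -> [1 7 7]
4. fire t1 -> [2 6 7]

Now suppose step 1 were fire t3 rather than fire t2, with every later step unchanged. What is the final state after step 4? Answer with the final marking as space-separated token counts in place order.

2 5 5

(re-executing from step 1 with the substitution; state before step 1: [1 4 1])
1. fire t3 -> [1 4 1]
2. fire t2 -> [1 5 3]
3. fire t2 -> [1 6 5]
4. fire t1 -> [2 5 5]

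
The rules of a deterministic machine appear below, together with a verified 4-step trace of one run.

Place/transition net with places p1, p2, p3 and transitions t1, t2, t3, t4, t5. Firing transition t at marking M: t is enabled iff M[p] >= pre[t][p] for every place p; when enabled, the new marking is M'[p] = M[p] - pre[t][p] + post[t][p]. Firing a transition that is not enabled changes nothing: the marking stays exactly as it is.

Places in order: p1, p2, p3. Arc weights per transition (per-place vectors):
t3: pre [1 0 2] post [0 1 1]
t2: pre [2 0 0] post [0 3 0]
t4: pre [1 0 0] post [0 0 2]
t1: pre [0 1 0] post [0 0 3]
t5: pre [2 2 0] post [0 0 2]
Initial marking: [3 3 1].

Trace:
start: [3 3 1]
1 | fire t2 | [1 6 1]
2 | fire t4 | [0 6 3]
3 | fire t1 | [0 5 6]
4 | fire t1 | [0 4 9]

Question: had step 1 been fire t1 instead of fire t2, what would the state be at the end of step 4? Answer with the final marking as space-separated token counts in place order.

2 0 12

(re-executing from step 1 with the substitution; state before step 1: [3 3 1])
1 | fire t1 | [3 2 4]
2 | fire t4 | [2 2 6]
3 | fire t1 | [2 1 9]
4 | fire t1 | [2 0 12]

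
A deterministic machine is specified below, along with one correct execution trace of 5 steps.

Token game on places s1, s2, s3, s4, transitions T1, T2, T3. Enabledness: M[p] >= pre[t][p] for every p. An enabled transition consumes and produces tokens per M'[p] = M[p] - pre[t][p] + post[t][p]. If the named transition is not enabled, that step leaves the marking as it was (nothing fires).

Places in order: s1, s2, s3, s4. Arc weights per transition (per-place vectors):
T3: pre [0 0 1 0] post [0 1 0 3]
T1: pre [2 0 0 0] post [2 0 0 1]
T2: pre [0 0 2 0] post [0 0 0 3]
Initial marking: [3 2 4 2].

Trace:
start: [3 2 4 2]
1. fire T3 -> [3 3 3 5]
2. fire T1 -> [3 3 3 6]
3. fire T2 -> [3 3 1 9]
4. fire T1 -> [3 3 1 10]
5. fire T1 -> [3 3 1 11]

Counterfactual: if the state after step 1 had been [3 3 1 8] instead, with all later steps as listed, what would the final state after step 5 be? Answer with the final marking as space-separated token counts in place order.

3 3 1 11

state after step 1 := [3 3 1 8]
2. fire T1 -> [3 3 1 9]
3. fire T2 -> [3 3 1 9]
4. fire T1 -> [3 3 1 10]
5. fire T1 -> [3 3 1 11]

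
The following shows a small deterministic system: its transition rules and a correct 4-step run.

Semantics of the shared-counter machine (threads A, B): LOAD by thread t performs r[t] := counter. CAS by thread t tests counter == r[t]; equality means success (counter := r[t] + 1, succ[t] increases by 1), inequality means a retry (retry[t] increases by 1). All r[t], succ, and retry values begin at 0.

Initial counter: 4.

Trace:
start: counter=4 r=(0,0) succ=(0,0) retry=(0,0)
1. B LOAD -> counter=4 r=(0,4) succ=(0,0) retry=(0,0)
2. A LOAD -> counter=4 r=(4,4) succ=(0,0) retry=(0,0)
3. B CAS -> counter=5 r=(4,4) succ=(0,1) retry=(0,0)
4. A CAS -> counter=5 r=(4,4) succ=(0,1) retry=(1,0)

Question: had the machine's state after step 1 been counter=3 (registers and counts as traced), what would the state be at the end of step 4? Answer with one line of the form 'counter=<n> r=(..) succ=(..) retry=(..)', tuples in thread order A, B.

state after step 1 := counter=3 r=(0,4) succ=(0,0) retry=(0,0)
2. A LOAD -> counter=3 r=(3,4) succ=(0,0) retry=(0,0)
3. B CAS -> counter=3 r=(3,4) succ=(0,0) retry=(0,1)
4. A CAS -> counter=4 r=(3,4) succ=(1,0) retry=(0,1)

counter=4 r=(3,4) succ=(1,0) retry=(0,1)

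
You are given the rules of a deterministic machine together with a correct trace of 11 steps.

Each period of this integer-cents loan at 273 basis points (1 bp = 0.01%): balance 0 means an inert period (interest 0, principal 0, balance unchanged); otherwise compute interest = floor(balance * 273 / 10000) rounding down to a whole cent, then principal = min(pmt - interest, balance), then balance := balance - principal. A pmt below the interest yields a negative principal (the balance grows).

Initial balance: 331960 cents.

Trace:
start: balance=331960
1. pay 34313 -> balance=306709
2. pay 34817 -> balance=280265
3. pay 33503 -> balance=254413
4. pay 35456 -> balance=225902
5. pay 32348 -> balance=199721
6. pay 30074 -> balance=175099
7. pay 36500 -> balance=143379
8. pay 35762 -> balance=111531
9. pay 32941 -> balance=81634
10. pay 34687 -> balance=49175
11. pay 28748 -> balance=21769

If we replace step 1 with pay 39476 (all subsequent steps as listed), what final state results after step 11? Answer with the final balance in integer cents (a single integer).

15008

(re-executing from step 1 with the substitution; state before step 1: balance=331960)
1. pay 39476 -> balance=301546
2. pay 34817 -> balance=274961
3. pay 33503 -> balance=248964
4. pay 35456 -> balance=220304
5. pay 32348 -> balance=193970
6. pay 30074 -> balance=169191
7. pay 36500 -> balance=137309
8. pay 35762 -> balance=105295
9. pay 32941 -> balance=75228
10. pay 34687 -> balance=42594
11. pay 28748 -> balance=15008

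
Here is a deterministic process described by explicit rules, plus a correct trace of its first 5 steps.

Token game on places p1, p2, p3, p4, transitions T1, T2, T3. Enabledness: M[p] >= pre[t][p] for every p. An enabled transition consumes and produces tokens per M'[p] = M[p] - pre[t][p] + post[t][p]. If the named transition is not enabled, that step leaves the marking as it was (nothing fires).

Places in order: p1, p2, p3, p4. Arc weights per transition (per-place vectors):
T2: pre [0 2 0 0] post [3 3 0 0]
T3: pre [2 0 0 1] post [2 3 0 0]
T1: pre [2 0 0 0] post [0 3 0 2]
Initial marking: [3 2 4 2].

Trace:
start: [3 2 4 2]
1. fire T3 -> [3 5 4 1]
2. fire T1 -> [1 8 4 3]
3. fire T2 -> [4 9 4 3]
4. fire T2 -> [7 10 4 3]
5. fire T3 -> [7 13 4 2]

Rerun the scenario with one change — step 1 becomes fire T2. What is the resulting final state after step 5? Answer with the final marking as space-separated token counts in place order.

10 11 4 3

(re-executing from step 1 with the substitution; state before step 1: [3 2 4 2])
1. fire T2 -> [6 3 4 2]
2. fire T1 -> [4 6 4 4]
3. fire T2 -> [7 7 4 4]
4. fire T2 -> [10 8 4 4]
5. fire T3 -> [10 11 4 3]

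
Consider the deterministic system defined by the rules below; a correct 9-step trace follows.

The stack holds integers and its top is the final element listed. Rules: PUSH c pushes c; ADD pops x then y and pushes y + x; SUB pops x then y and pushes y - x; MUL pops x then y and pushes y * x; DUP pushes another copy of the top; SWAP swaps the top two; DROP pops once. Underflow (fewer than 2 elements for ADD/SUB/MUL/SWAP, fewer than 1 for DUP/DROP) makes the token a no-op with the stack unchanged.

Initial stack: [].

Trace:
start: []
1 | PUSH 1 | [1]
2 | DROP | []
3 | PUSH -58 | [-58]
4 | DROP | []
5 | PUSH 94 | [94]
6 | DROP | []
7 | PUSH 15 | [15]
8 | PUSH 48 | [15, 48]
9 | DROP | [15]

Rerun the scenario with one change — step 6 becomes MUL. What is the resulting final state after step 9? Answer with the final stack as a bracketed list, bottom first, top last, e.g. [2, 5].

(re-executing from step 6 with the substitution; state before step 6: [94])
6 | MUL | [94]
7 | PUSH 15 | [94, 15]
8 | PUSH 48 | [94, 15, 48]
9 | DROP | [94, 15]

[94, 15]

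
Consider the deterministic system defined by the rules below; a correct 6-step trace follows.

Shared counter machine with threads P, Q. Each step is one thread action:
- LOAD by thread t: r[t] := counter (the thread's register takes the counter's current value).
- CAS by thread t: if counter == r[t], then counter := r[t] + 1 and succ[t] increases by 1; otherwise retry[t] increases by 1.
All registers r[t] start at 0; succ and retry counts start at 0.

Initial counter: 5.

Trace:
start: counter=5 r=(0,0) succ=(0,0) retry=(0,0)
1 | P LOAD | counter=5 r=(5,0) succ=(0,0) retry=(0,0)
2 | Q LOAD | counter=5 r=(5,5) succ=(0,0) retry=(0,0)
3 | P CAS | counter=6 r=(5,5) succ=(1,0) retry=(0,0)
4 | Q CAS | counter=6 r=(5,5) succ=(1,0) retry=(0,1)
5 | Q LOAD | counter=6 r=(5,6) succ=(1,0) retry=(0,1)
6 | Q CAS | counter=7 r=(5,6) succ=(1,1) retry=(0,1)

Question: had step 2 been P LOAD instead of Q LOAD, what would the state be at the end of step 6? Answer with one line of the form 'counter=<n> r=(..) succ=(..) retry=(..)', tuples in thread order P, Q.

(re-executing from step 2 with the substitution; state before step 2: counter=5 r=(5,0) succ=(0,0) retry=(0,0))
2 | P LOAD | counter=5 r=(5,0) succ=(0,0) retry=(0,0)
3 | P CAS | counter=6 r=(5,0) succ=(1,0) retry=(0,0)
4 | Q CAS | counter=6 r=(5,0) succ=(1,0) retry=(0,1)
5 | Q LOAD | counter=6 r=(5,6) succ=(1,0) retry=(0,1)
6 | Q CAS | counter=7 r=(5,6) succ=(1,1) retry=(0,1)

counter=7 r=(5,6) succ=(1,1) retry=(0,1)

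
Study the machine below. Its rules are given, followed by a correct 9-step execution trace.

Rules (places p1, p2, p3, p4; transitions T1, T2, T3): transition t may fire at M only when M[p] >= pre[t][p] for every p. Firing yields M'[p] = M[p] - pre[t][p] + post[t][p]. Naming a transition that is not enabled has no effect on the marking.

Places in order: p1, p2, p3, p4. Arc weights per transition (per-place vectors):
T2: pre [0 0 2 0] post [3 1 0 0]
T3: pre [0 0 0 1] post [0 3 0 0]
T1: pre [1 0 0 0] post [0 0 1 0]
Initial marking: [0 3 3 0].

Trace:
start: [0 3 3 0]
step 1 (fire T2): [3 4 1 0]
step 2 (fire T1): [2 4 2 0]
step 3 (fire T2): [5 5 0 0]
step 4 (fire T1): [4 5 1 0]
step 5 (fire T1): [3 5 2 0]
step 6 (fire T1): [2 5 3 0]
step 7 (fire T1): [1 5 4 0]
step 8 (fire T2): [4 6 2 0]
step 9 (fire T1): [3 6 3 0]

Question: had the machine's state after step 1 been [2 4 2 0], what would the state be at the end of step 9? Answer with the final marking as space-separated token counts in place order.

state after step 1 := [2 4 2 0]
step 2 (fire T1): [1 4 3 0]
step 3 (fire T2): [4 5 1 0]
step 4 (fire T1): [3 5 2 0]
step 5 (fire T1): [2 5 3 0]
step 6 (fire T1): [1 5 4 0]
step 7 (fire T1): [0 5 5 0]
step 8 (fire T2): [3 6 3 0]
step 9 (fire T1): [2 6 4 0]

2 6 4 0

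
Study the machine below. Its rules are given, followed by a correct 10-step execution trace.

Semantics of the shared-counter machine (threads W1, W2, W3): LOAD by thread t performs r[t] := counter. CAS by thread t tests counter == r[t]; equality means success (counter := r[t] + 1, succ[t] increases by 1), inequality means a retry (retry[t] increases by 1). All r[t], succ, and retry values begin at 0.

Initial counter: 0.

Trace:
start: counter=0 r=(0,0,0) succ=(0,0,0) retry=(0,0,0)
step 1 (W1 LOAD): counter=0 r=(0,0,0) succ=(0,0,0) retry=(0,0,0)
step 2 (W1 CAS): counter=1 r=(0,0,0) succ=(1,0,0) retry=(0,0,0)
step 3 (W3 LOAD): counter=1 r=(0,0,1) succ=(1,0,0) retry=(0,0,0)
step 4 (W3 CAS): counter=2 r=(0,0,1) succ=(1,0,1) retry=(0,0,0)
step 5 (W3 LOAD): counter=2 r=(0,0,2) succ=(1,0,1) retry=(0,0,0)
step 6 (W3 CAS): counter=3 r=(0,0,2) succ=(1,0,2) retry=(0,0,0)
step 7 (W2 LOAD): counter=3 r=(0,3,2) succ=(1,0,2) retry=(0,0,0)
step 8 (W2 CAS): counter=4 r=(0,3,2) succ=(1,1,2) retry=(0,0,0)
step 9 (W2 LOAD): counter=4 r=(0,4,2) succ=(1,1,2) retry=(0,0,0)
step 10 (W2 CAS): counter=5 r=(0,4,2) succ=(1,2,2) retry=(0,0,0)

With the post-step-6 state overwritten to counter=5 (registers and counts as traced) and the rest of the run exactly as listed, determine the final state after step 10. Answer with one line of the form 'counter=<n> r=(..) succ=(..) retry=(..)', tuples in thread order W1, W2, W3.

counter=7 r=(0,6,2) succ=(1,2,2) retry=(0,0,0)

state after step 6 := counter=5 r=(0,0,2) succ=(1,0,2) retry=(0,0,0)
step 7 (W2 LOAD): counter=5 r=(0,5,2) succ=(1,0,2) retry=(0,0,0)
step 8 (W2 CAS): counter=6 r=(0,5,2) succ=(1,1,2) retry=(0,0,0)
step 9 (W2 LOAD): counter=6 r=(0,6,2) succ=(1,1,2) retry=(0,0,0)
step 10 (W2 CAS): counter=7 r=(0,6,2) succ=(1,2,2) retry=(0,0,0)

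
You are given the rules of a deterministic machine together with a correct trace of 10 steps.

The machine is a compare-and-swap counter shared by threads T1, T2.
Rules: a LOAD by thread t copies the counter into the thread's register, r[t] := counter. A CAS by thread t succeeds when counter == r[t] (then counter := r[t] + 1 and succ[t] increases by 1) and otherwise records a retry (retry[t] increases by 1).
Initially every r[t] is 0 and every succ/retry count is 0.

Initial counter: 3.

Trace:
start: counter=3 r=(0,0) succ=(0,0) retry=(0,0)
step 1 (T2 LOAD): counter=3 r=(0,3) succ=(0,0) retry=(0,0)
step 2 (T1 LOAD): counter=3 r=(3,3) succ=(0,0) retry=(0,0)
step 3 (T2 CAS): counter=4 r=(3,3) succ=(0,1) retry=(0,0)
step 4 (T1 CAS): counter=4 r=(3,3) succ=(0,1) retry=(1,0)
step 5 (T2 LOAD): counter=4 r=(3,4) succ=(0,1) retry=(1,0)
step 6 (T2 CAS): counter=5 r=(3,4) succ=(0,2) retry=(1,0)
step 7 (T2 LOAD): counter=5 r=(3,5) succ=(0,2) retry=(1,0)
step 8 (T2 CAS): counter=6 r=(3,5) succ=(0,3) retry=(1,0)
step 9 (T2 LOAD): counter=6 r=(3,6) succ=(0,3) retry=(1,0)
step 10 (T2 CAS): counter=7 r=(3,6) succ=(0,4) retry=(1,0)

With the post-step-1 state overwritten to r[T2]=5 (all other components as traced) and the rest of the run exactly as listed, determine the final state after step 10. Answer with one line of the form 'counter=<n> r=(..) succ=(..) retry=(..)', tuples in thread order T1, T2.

counter=7 r=(3,6) succ=(1,3) retry=(0,1)

state after step 1 := counter=3 r=(0,5) succ=(0,0) retry=(0,0)
step 2 (T1 LOAD): counter=3 r=(3,5) succ=(0,0) retry=(0,0)
step 3 (T2 CAS): counter=3 r=(3,5) succ=(0,0) retry=(0,1)
step 4 (T1 CAS): counter=4 r=(3,5) succ=(1,0) retry=(0,1)
step 5 (T2 LOAD): counter=4 r=(3,4) succ=(1,0) retry=(0,1)
step 6 (T2 CAS): counter=5 r=(3,4) succ=(1,1) retry=(0,1)
step 7 (T2 LOAD): counter=5 r=(3,5) succ=(1,1) retry=(0,1)
step 8 (T2 CAS): counter=6 r=(3,5) succ=(1,2) retry=(0,1)
step 9 (T2 LOAD): counter=6 r=(3,6) succ=(1,2) retry=(0,1)
step 10 (T2 CAS): counter=7 r=(3,6) succ=(1,3) retry=(0,1)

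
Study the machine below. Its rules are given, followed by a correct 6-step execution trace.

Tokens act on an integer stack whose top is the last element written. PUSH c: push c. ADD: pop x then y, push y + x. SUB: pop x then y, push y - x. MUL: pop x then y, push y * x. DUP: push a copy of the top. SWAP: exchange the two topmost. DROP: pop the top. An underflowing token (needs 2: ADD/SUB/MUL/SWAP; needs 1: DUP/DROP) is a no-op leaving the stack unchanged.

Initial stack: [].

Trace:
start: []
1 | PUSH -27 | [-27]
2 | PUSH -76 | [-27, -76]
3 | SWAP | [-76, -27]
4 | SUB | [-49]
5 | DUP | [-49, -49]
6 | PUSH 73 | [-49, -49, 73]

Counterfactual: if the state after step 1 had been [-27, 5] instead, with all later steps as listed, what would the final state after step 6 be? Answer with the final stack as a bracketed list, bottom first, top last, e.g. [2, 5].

[-27, -81, -81, 73]

state after step 1 := [-27, 5]
2 | PUSH -76 | [-27, 5, -76]
3 | SWAP | [-27, -76, 5]
4 | SUB | [-27, -81]
5 | DUP | [-27, -81, -81]
6 | PUSH 73 | [-27, -81, -81, 73]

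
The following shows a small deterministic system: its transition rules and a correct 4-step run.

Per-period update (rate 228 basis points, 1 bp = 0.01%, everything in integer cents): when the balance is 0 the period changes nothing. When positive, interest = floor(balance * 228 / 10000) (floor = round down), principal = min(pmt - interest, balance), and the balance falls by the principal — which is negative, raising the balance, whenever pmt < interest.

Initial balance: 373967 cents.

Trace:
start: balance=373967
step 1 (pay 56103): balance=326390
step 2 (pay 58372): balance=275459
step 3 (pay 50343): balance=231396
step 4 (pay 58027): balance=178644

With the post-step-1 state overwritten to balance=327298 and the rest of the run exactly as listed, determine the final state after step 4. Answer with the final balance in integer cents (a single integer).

179616

state after step 1 := balance=327298
step 2 (pay 58372): balance=276388
step 3 (pay 50343): balance=232346
step 4 (pay 58027): balance=179616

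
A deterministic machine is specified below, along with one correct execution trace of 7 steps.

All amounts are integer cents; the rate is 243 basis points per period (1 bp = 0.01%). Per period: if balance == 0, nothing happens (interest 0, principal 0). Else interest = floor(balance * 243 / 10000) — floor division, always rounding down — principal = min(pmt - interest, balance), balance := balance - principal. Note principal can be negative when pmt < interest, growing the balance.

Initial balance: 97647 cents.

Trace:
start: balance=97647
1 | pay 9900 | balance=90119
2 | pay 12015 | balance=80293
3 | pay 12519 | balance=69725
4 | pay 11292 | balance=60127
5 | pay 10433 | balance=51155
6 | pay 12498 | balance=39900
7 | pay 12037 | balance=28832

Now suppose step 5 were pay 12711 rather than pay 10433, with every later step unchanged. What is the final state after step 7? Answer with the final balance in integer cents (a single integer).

(re-executing from step 5 with the substitution; state before step 5: balance=60127)
5 | pay 12711 | balance=48877
6 | pay 12498 | balance=37566
7 | pay 12037 | balance=26441

26441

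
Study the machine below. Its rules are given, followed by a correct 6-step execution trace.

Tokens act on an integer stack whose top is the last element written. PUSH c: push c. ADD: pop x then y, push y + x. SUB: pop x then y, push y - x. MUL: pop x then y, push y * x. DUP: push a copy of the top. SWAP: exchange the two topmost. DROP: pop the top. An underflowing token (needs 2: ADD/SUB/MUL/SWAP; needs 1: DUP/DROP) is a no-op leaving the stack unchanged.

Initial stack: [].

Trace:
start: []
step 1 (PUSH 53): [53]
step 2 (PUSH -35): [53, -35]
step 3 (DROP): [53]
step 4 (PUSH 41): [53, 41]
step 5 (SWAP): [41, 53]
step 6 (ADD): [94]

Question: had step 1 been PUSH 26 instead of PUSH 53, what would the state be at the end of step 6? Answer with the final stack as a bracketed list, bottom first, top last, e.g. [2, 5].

[67]

(re-executing from step 1 with the substitution; state before step 1: [])
step 1 (PUSH 26): [26]
step 2 (PUSH -35): [26, -35]
step 3 (DROP): [26]
step 4 (PUSH 41): [26, 41]
step 5 (SWAP): [41, 26]
step 6 (ADD): [67]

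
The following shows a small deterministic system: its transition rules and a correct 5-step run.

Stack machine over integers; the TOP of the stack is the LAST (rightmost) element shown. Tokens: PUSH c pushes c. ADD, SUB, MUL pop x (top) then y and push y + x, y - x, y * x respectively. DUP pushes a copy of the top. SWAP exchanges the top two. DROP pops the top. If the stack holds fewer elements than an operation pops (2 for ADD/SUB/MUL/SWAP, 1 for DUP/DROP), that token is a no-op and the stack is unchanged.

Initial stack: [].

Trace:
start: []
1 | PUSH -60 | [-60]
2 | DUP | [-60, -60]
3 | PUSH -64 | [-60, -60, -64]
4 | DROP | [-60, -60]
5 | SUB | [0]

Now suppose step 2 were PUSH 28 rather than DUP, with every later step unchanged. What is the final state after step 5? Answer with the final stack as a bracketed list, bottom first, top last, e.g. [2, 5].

(re-executing from step 2 with the substitution; state before step 2: [-60])
2 | PUSH 28 | [-60, 28]
3 | PUSH -64 | [-60, 28, -64]
4 | DROP | [-60, 28]
5 | SUB | [-88]

[-88]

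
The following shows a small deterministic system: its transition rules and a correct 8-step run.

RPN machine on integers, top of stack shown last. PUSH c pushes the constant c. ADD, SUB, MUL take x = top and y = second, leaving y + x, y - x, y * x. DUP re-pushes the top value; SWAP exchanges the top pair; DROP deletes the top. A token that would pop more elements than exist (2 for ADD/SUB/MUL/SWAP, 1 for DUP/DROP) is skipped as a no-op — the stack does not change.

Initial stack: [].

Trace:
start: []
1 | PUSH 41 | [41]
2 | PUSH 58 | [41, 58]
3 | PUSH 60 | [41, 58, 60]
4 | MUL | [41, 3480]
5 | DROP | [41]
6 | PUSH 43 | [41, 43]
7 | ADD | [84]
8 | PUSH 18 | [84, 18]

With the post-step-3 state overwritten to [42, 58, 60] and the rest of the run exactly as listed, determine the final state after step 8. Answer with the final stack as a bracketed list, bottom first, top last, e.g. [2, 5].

[85, 18]

state after step 3 := [42, 58, 60]
4 | MUL | [42, 3480]
5 | DROP | [42]
6 | PUSH 43 | [42, 43]
7 | ADD | [85]
8 | PUSH 18 | [85, 18]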